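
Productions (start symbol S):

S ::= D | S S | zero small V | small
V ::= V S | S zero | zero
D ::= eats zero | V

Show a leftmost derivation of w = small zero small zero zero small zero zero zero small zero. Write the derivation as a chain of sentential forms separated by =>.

S => S S => small S => small S S => small zero small V S => small zero small zero S => small zero small zero zero small V => small zero small zero zero small V S => small zero small zero zero small S zero S => small zero small zero zero small D zero S => small zero small zero zero small V zero S => small zero small zero zero small zero zero S => small zero small zero zero small zero zero zero small V => small zero small zero zero small zero zero zero small zero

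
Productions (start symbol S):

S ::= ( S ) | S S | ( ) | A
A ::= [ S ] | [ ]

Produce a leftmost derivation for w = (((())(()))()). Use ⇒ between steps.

S ⇒ (S) ⇒ (SS) ⇒ ((S)S) ⇒ ((SS)S) ⇒ (((S)S)S) ⇒ (((())S)S) ⇒ (((())(S))S) ⇒ (((())(()))S) ⇒ (((())(()))())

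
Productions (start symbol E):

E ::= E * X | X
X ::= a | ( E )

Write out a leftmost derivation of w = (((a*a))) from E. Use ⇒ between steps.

E ⇒ X ⇒ (E) ⇒ (X) ⇒ ((E)) ⇒ ((X)) ⇒ (((E))) ⇒ (((E*X))) ⇒ (((X*X))) ⇒ (((a*X))) ⇒ (((a*a)))

E ⇒ X   [E ::= X]
X ⇒ (E)   [X ::= ( E )]
(E) ⇒ (X)   [E ::= X]
(X) ⇒ ((E))   [X ::= ( E )]
((E)) ⇒ ((X))   [E ::= X]
((X)) ⇒ (((E)))   [X ::= ( E )]
(((E))) ⇒ (((E*X)))   [E ::= E * X]
(((E*X))) ⇒ (((X*X)))   [E ::= X]
(((X*X))) ⇒ (((a*X)))   [X ::= a]
(((a*X))) ⇒ (((a*a)))   [X ::= a]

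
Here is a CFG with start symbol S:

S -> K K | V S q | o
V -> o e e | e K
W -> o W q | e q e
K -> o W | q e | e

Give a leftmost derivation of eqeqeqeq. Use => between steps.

S => VSq => eKSq => eqeSq => eqeKKq => eqeqeKq => eqeqeqeq

S => VSq   [S -> V S q]
VSq => eKSq   [V -> e K]
eKSq => eqeSq   [K -> q e]
eqeSq => eqeKKq   [S -> K K]
eqeKKq => eqeqeKq   [K -> q e]
eqeqeKq => eqeqeqeq   [K -> q e]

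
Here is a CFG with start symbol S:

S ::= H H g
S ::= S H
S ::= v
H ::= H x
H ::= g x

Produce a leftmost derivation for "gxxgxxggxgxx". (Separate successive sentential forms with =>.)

S => SH => SHH => HHgHH => HxHgHH => gxxHgHH => gxxHxgHH => gxxgxxgHH => gxxgxxggxH => gxxgxxggxHx => gxxgxxggxgxx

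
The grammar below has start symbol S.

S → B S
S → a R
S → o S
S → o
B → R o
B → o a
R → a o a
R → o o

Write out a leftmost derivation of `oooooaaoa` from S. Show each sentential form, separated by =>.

S=>BS=>RoS=>oooS=>ooooS=>oooooS=>oooooaR=>oooooaaoa

S => BS   [S → B S]
BS => RoS   [B → R o]
RoS => oooS   [R → o o]
oooS => ooooS   [S → o S]
ooooS => oooooS   [S → o S]
oooooS => oooooaR   [S → a R]
oooooaR => oooooaaoa   [R → a o a]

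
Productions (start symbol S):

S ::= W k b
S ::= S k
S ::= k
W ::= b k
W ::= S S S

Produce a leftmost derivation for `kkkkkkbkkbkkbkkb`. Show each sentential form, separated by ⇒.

S ⇒ Wkb ⇒ SSSkb ⇒ SkSSkb ⇒ SkkSSkb ⇒ SkkkSSkb ⇒ kkkkSSkb ⇒ kkkkWkbSkb ⇒ kkkkSSSkbSkb ⇒ kkkkSkSSkbSkb ⇒ kkkkkkSSkbSkb ⇒ kkkkkkWkbSkbSkb ⇒ kkkkkkbkkbSkbSkb ⇒ kkkkkkbkkbkkbSkb ⇒ kkkkkkbkkbkkbkkb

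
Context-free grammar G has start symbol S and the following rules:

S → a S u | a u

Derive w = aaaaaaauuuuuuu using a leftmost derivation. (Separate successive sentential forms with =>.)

S => aSu   [S → a S u]
aSu => aaSuu   [S → a S u]
aaSuu => aaaSuuu   [S → a S u]
aaaSuuu => aaaaSuuuu   [S → a S u]
aaaaSuuuu => aaaaaSuuuuu   [S → a S u]
aaaaaSuuuuu => aaaaaaSuuuuuu   [S → a S u]
aaaaaaSuuuuuu => aaaaaaauuuuuuu   [S → a u]

S=>aSu=>aaSuu=>aaaSuuu=>aaaaSuuuu=>aaaaaSuuuuu=>aaaaaaSuuuuuu=>aaaaaaauuuuuuu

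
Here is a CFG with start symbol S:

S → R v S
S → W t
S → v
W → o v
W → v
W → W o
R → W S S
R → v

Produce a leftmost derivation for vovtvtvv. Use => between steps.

S => RvS   [S → R v S]
RvS => WSSvS   [R → W S S]
WSSvS => WoSSvS   [W → W o]
WoSSvS => voSSvS   [W → v]
voSSvS => voWtSvS   [S → W t]
voWtSvS => vovtSvS   [W → v]
vovtSvS => vovtWtvS   [S → W t]
vovtWtvS => vovtvtvS   [W → v]
vovtvtvS => vovtvtvv   [S → v]

S => RvS => WSSvS => WoSSvS => voSSvS => voWtSvS => vovtSvS => vovtWtvS => vovtvtvS => vovtvtvv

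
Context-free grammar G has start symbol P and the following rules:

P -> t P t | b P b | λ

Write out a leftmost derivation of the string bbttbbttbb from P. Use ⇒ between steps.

P ⇒ bPb   [P -> b P b]
bPb ⇒ bbPbb   [P -> b P b]
bbPbb ⇒ bbtPtbb   [P -> t P t]
bbtPtbb ⇒ bbttPttbb   [P -> t P t]
bbttPttbb ⇒ bbttbPbttbb   [P -> b P b]
bbttbPbttbb ⇒ bbttbbttbb   [P -> λ]

P ⇒ bPb ⇒ bbPbb ⇒ bbtPtbb ⇒ bbttPttbb ⇒ bbttbPbttbb ⇒ bbttbbttbb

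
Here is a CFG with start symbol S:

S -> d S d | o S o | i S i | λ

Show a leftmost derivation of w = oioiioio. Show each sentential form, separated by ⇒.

S⇒oSo⇒oiSio⇒oioSoio⇒oioiSioio⇒oioiioio

S ⇒ oSo   [S -> o S o]
oSo ⇒ oiSio   [S -> i S i]
oiSio ⇒ oioSoio   [S -> o S o]
oioSoio ⇒ oioiSioio   [S -> i S i]
oioiSioio ⇒ oioiioio   [S -> λ]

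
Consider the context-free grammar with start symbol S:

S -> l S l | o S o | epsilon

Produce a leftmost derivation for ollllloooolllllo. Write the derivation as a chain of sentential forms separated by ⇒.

S ⇒ oSo ⇒ olSlo ⇒ ollSllo ⇒ olllSlllo ⇒ ollllSllllo ⇒ olllllSlllllo ⇒ ollllloSolllllo ⇒ olllllooSoolllllo ⇒ ollllloooolllllo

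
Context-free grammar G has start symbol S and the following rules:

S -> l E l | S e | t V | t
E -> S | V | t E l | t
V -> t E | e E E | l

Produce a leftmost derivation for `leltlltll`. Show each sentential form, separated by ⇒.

S ⇒ lEl ⇒ lVl ⇒ leEEl ⇒ leSEl ⇒ lelElEl ⇒ leltlEl ⇒ leltlSl ⇒ leltllEll ⇒ leltlltll

S ⇒ lEl   [S -> l E l]
lEl ⇒ lVl   [E -> V]
lVl ⇒ leEEl   [V -> e E E]
leEEl ⇒ leSEl   [E -> S]
leSEl ⇒ lelElEl   [S -> l E l]
lelElEl ⇒ leltlEl   [E -> t]
leltlEl ⇒ leltlSl   [E -> S]
leltlSl ⇒ leltllEll   [S -> l E l]
leltllEll ⇒ leltlltll   [E -> t]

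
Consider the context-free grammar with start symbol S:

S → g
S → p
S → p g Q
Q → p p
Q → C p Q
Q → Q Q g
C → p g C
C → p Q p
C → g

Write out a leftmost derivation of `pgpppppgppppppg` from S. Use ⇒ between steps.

S⇒pgQ⇒pgQQg⇒pgCpQQg⇒pgpQppQQg⇒pgpQQgppQQg⇒pgpppQgppQQg⇒pgpppppgppQQg⇒pgpppppgppppQg⇒pgpppppgppppppg

S ⇒ pgQ   [S → p g Q]
pgQ ⇒ pgQQg   [Q → Q Q g]
pgQQg ⇒ pgCpQQg   [Q → C p Q]
pgCpQQg ⇒ pgpQppQQg   [C → p Q p]
pgpQppQQg ⇒ pgpQQgppQQg   [Q → Q Q g]
pgpQQgppQQg ⇒ pgpppQgppQQg   [Q → p p]
pgpppQgppQQg ⇒ pgpppppgppQQg   [Q → p p]
pgpppppgppQQg ⇒ pgpppppgppppQg   [Q → p p]
pgpppppgppppQg ⇒ pgpppppgppppppg   [Q → p p]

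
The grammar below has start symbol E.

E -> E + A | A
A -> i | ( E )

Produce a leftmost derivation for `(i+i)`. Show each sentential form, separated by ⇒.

E⇒A⇒(E)⇒(E+A)⇒(A+A)⇒(i+A)⇒(i+i)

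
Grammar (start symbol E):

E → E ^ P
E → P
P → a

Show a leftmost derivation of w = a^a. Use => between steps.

E=>E^P=>P^P=>a^P=>a^a

E => E^P   [E → E ^ P]
E^P => P^P   [E → P]
P^P => a^P   [P → a]
a^P => a^a   [P → a]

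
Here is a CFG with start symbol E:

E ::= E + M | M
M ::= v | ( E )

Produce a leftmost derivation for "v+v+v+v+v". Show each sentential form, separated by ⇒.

E ⇒ E+M ⇒ E+M+M ⇒ E+M+M+M ⇒ E+M+M+M+M ⇒ M+M+M+M+M ⇒ v+M+M+M+M ⇒ v+v+M+M+M ⇒ v+v+v+M+M ⇒ v+v+v+v+M ⇒ v+v+v+v+v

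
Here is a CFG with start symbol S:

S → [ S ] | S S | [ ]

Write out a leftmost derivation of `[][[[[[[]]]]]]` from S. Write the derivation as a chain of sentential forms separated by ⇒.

S ⇒ SS ⇒ []S ⇒ [][S] ⇒ [][[S]] ⇒ [][[[S]]] ⇒ [][[[[S]]]] ⇒ [][[[[[S]]]]] ⇒ [][[[[[[]]]]]]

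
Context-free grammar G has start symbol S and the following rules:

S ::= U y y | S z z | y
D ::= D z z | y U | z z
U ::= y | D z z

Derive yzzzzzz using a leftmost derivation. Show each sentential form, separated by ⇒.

S ⇒ Szz   [S ::= S z z]
Szz ⇒ Szzzz   [S ::= S z z]
Szzzz ⇒ Szzzzzz   [S ::= S z z]
Szzzzzz ⇒ yzzzzzz   [S ::= y]

S ⇒ Szz ⇒ Szzzz ⇒ Szzzzzz ⇒ yzzzzzz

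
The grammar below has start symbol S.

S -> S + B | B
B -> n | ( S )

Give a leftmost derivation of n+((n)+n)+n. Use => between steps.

S => S+B   [S -> S + B]
S+B => S+B+B   [S -> S + B]
S+B+B => B+B+B   [S -> B]
B+B+B => n+B+B   [B -> n]
n+B+B => n+(S)+B   [B -> ( S )]
n+(S)+B => n+(S+B)+B   [S -> S + B]
n+(S+B)+B => n+(B+B)+B   [S -> B]
n+(B+B)+B => n+((S)+B)+B   [B -> ( S )]
n+((S)+B)+B => n+((B)+B)+B   [S -> B]
n+((B)+B)+B => n+((n)+B)+B   [B -> n]
n+((n)+B)+B => n+((n)+n)+B   [B -> n]
n+((n)+n)+B => n+((n)+n)+n   [B -> n]

S => S+B => S+B+B => B+B+B => n+B+B => n+(S)+B => n+(S+B)+B => n+(B+B)+B => n+((S)+B)+B => n+((B)+B)+B => n+((n)+B)+B => n+((n)+n)+B => n+((n)+n)+n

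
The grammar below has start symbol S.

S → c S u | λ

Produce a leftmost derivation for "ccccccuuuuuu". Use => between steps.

S=>cSu=>ccSuu=>cccSuuu=>ccccSuuuu=>cccccSuuuuu=>ccccccSuuuuuu=>ccccccuuuuuu

S => cSu   [S → c S u]
cSu => ccSuu   [S → c S u]
ccSuu => cccSuuu   [S → c S u]
cccSuuu => ccccSuuuu   [S → c S u]
ccccSuuuu => cccccSuuuuu   [S → c S u]
cccccSuuuuu => ccccccSuuuuuu   [S → c S u]
ccccccSuuuuuu => ccccccuuuuuu   [S → λ]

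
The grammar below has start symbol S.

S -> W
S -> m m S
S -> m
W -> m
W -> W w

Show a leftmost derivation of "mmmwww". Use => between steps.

S => mmS => mmW => mmWw => mmWww => mmWwww => mmmwww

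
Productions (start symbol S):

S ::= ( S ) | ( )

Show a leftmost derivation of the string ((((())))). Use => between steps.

S => (S) => ((S)) => (((S))) => ((((S)))) => ((((()))))

S => (S)   [S ::= ( S )]
(S) => ((S))   [S ::= ( S )]
((S)) => (((S)))   [S ::= ( S )]
(((S))) => ((((S))))   [S ::= ( S )]
((((S)))) => ((((()))))   [S ::= ( )]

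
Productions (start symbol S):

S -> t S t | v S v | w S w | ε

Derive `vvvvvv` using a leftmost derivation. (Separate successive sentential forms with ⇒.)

S ⇒ vSv ⇒ vvSvv ⇒ vvvSvvv ⇒ vvvvvv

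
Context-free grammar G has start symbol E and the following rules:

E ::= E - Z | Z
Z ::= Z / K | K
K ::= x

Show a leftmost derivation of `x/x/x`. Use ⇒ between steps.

E ⇒ Z   [E ::= Z]
Z ⇒ Z/K   [Z ::= Z / K]
Z/K ⇒ Z/K/K   [Z ::= Z / K]
Z/K/K ⇒ K/K/K   [Z ::= K]
K/K/K ⇒ x/K/K   [K ::= x]
x/K/K ⇒ x/x/K   [K ::= x]
x/x/K ⇒ x/x/x   [K ::= x]

E ⇒ Z ⇒ Z/K ⇒ Z/K/K ⇒ K/K/K ⇒ x/K/K ⇒ x/x/K ⇒ x/x/x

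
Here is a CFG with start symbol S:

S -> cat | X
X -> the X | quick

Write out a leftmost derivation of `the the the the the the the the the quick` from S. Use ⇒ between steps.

S ⇒ X   [S -> X]
X ⇒ the X   [X -> the X]
the X ⇒ the the X   [X -> the X]
the the X ⇒ the the the X   [X -> the X]
the the the X ⇒ the the the the X   [X -> the X]
the the the the X ⇒ the the the the the X   [X -> the X]
the the the the the X ⇒ the the the the the the X   [X -> the X]
the the the the the the X ⇒ the the the the the the the X   [X -> the X]
the the the the the the the X ⇒ the the the the the the the the X   [X -> the X]
the the the the the the the the X ⇒ the the the the the the the the the X   [X -> the X]
the the the the the the the the the X ⇒ the the the the the the the the the quick   [X -> quick]

S ⇒ X ⇒ the X ⇒ the the X ⇒ the the the X ⇒ the the the the X ⇒ the the the the the X ⇒ the the the the the the X ⇒ the the the the the the the X ⇒ the the the the the the the the X ⇒ the the the the the the the the the X ⇒ the the the the the the the the the quick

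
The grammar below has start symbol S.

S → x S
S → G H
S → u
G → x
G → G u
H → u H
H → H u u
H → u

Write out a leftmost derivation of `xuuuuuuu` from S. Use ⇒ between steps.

S ⇒ GH ⇒ GuH ⇒ GuuH ⇒ GuuuH ⇒ GuuuuH ⇒ xuuuuH ⇒ xuuuuHuu ⇒ xuuuuuuu

S ⇒ GH   [S → G H]
GH ⇒ GuH   [G → G u]
GuH ⇒ GuuH   [G → G u]
GuuH ⇒ GuuuH   [G → G u]
GuuuH ⇒ GuuuuH   [G → G u]
GuuuuH ⇒ xuuuuH   [G → x]
xuuuuH ⇒ xuuuuHuu   [H → H u u]
xuuuuHuu ⇒ xuuuuuuu   [H → u]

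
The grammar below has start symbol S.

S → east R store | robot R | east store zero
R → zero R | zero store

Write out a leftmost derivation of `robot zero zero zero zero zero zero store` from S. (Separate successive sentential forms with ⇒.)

S ⇒ robot R   [S → robot R]
robot R ⇒ robot zero R   [R → zero R]
robot zero R ⇒ robot zero zero R   [R → zero R]
robot zero zero R ⇒ robot zero zero zero R   [R → zero R]
robot zero zero zero R ⇒ robot zero zero zero zero R   [R → zero R]
robot zero zero zero zero R ⇒ robot zero zero zero zero zero R   [R → zero R]
robot zero zero zero zero zero R ⇒ robot zero zero zero zero zero zero store   [R → zero store]

S ⇒ robot R ⇒ robot zero R ⇒ robot zero zero R ⇒ robot zero zero zero R ⇒ robot zero zero zero zero R ⇒ robot zero zero zero zero zero R ⇒ robot zero zero zero zero zero zero store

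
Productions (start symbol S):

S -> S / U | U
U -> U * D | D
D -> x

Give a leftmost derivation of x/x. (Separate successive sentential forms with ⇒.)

S ⇒ S/U ⇒ U/U ⇒ D/U ⇒ x/U ⇒ x/D ⇒ x/x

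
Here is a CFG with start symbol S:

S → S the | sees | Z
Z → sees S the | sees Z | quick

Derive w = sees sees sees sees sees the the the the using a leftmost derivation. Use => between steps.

S => S the => Z the => sees Z the => sees sees Z the => sees sees sees Z the => sees sees sees sees S the the => sees sees sees sees S the the the => sees sees sees sees S the the the the => sees sees sees sees sees the the the the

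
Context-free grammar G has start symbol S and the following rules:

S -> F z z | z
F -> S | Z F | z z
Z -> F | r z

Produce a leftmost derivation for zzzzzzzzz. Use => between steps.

S => Fzz   [S -> F z z]
Fzz => Szz   [F -> S]
Szz => Fzzzz   [S -> F z z]
Fzzzz => Szzzz   [F -> S]
Szzzz => Fzzzzzz   [S -> F z z]
Fzzzzzz => ZFzzzzzz   [F -> Z F]
ZFzzzzzz => FFzzzzzz   [Z -> F]
FFzzzzzz => zzFzzzzzz   [F -> z z]
zzFzzzzzz => zzSzzzzzz   [F -> S]
zzSzzzzzz => zzzzzzzzz   [S -> z]

S=>Fzz=>Szz=>Fzzzz=>Szzzz=>Fzzzzzz=>ZFzzzzzz=>FFzzzzzz=>zzFzzzzzz=>zzSzzzzzz=>zzzzzzzzz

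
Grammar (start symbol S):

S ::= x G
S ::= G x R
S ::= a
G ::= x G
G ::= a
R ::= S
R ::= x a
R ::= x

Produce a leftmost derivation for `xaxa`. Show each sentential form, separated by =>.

S => GxR => xGxR => xaxR => xaxS => xaxa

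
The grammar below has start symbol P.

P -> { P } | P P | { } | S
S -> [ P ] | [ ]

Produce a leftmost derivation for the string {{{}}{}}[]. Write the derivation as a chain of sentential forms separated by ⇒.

P ⇒ PP ⇒ {P}P ⇒ {PP}P ⇒ {{P}P}P ⇒ {{{}}P}P ⇒ {{{}}{}}P ⇒ {{{}}{}}S ⇒ {{{}}{}}[]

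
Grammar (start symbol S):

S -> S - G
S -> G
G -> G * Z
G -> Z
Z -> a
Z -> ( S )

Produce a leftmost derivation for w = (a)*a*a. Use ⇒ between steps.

S ⇒ G ⇒ G*Z ⇒ G*Z*Z ⇒ Z*Z*Z ⇒ (S)*Z*Z ⇒ (G)*Z*Z ⇒ (Z)*Z*Z ⇒ (a)*Z*Z ⇒ (a)*a*Z ⇒ (a)*a*a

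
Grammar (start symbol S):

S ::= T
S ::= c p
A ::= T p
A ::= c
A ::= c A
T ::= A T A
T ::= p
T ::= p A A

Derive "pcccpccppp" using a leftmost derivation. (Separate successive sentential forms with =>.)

S => T   [S ::= T]
T => pAA   [T ::= p A A]
pAA => pcAA   [A ::= c A]
pcAA => pccA   [A ::= c]
pccA => pcccA   [A ::= c A]
pcccA => pcccTp   [A ::= T p]
pcccTp => pcccpAAp   [T ::= p A A]
pcccpAAp => pcccpcAp   [A ::= c]
pcccpcAp => pcccpccAp   [A ::= c A]
pcccpccAp => pcccpccTpp   [A ::= T p]
pcccpccTpp => pcccpccppp   [T ::= p]

S => T => pAA => pcAA => pccA => pcccA => pcccTp => pcccpAAp => pcccpcAp => pcccpccAp => pcccpccTpp => pcccpccppp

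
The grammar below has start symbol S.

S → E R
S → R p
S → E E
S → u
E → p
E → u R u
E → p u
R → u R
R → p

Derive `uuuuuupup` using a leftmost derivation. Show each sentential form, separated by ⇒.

S⇒EE⇒uRuE⇒uuRuE⇒uuuRuE⇒uuuuRuE⇒uuuuuRuE⇒uuuuuuRuE⇒uuuuuupuE⇒uuuuuupup

S ⇒ EE   [S → E E]
EE ⇒ uRuE   [E → u R u]
uRuE ⇒ uuRuE   [R → u R]
uuRuE ⇒ uuuRuE   [R → u R]
uuuRuE ⇒ uuuuRuE   [R → u R]
uuuuRuE ⇒ uuuuuRuE   [R → u R]
uuuuuRuE ⇒ uuuuuuRuE   [R → u R]
uuuuuuRuE ⇒ uuuuuupuE   [R → p]
uuuuuupuE ⇒ uuuuuupup   [E → p]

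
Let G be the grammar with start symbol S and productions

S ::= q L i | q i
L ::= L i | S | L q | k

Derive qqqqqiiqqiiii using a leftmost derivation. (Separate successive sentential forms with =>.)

S => qLi => qLii => qSii => qqLiii => qqSiii => qqqLiiii => qqqLqiiii => qqqLqqiiii => qqqSqqiiii => qqqqLiqqiiii => qqqqSiqqiiii => qqqqqiiqqiiii

S => qLi   [S ::= q L i]
qLi => qLii   [L ::= L i]
qLii => qSii   [L ::= S]
qSii => qqLiii   [S ::= q L i]
qqLiii => qqSiii   [L ::= S]
qqSiii => qqqLiiii   [S ::= q L i]
qqqLiiii => qqqLqiiii   [L ::= L q]
qqqLqiiii => qqqLqqiiii   [L ::= L q]
qqqLqqiiii => qqqSqqiiii   [L ::= S]
qqqSqqiiii => qqqqLiqqiiii   [S ::= q L i]
qqqqLiqqiiii => qqqqSiqqiiii   [L ::= S]
qqqqSiqqiiii => qqqqqiiqqiiii   [S ::= q i]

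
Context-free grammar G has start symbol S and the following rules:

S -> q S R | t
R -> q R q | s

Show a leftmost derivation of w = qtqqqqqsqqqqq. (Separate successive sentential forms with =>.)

S => qSR => qtR => qtqRq => qtqqRqq => qtqqqRqqq => qtqqqqRqqqq => qtqqqqqRqqqqq => qtqqqqqsqqqqq

S => qSR   [S -> q S R]
qSR => qtR   [S -> t]
qtR => qtqRq   [R -> q R q]
qtqRq => qtqqRqq   [R -> q R q]
qtqqRqq => qtqqqRqqq   [R -> q R q]
qtqqqRqqq => qtqqqqRqqqq   [R -> q R q]
qtqqqqRqqqq => qtqqqqqRqqqqq   [R -> q R q]
qtqqqqqRqqqqq => qtqqqqqsqqqqq   [R -> s]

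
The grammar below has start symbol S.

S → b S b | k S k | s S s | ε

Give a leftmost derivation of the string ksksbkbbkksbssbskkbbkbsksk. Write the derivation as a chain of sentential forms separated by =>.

S => kSk => ksSsk => kskSksk => ksksSsksk => ksksbSbsksk => ksksbkSkbsksk => ksksbkbSbkbsksk => ksksbkbbSbbkbsksk => ksksbkbbkSkbbkbsksk => ksksbkbbkkSkkbbkbsksk => ksksbkbbkksSskkbbkbsksk => ksksbkbbkksbSbskkbbkbsksk => ksksbkbbkksbsSsbskkbbkbsksk => ksksbkbbkksbssbskkbbkbsksk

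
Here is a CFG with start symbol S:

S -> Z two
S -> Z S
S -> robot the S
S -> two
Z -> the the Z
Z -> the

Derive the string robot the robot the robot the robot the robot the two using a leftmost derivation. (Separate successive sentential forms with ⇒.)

S ⇒ robot the S   [S -> robot the S]
robot the S ⇒ robot the robot the S   [S -> robot the S]
robot the robot the S ⇒ robot the robot the robot the S   [S -> robot the S]
robot the robot the robot the S ⇒ robot the robot the robot the robot the S   [S -> robot the S]
robot the robot the robot the robot the S ⇒ robot the robot the robot the robot the robot the S   [S -> robot the S]
robot the robot the robot the robot the robot the S ⇒ robot the robot the robot the robot the robot the two   [S -> two]

S ⇒ robot the S ⇒ robot the robot the S ⇒ robot the robot the robot the S ⇒ robot the robot the robot the robot the S ⇒ robot the robot the robot the robot the robot the S ⇒ robot the robot the robot the robot the robot the two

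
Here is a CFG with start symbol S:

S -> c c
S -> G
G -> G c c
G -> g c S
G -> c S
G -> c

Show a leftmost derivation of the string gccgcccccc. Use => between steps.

S => G   [S -> G]
G => gcS   [G -> g c S]
gcS => gcG   [S -> G]
gcG => gccS   [G -> c S]
gccS => gccG   [S -> G]
gccG => gccgcS   [G -> g c S]
gccgcS => gccgcG   [S -> G]
gccgcG => gccgcGcc   [G -> G c c]
gccgcGcc => gccgccScc   [G -> c S]
gccgccScc => gccgcccccc   [S -> c c]

S => G => gcS => gcG => gccS => gccG => gccgcS => gccgcG => gccgcGcc => gccgccScc => gccgcccccc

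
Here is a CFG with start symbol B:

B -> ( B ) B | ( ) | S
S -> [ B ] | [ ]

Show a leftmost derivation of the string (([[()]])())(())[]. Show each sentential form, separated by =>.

B => (B)B => ((B)B)B => ((S)B)B => (([B])B)B => (([S])B)B => (([[B]])B)B => (([[()]])B)B => (([[()]])())B => (([[()]])())(B)B => (([[()]])())(())B => (([[()]])())(())S => (([[()]])())(())[]

B => (B)B   [B -> ( B ) B]
(B)B => ((B)B)B   [B -> ( B ) B]
((B)B)B => ((S)B)B   [B -> S]
((S)B)B => (([B])B)B   [S -> [ B ]]
(([B])B)B => (([S])B)B   [B -> S]
(([S])B)B => (([[B]])B)B   [S -> [ B ]]
(([[B]])B)B => (([[()]])B)B   [B -> ( )]
(([[()]])B)B => (([[()]])())B   [B -> ( )]
(([[()]])())B => (([[()]])())(B)B   [B -> ( B ) B]
(([[()]])())(B)B => (([[()]])())(())B   [B -> ( )]
(([[()]])())(())B => (([[()]])())(())S   [B -> S]
(([[()]])())(())S => (([[()]])())(())[]   [S -> [ ]]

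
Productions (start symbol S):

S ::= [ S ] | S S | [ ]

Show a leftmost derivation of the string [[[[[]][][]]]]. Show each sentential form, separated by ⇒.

S ⇒ [S]   [S ::= [ S ]]
[S] ⇒ [[S]]   [S ::= [ S ]]
[[S]] ⇒ [[[S]]]   [S ::= [ S ]]
[[[S]]] ⇒ [[[SS]]]   [S ::= S S]
[[[SS]]] ⇒ [[[SSS]]]   [S ::= S S]
[[[SSS]]] ⇒ [[[[S]SS]]]   [S ::= [ S ]]
[[[[S]SS]]] ⇒ [[[[[]]SS]]]   [S ::= [ ]]
[[[[[]]SS]]] ⇒ [[[[[]][]S]]]   [S ::= [ ]]
[[[[[]][]S]]] ⇒ [[[[[]][][]]]]   [S ::= [ ]]

S⇒[S]⇒[[S]]⇒[[[S]]]⇒[[[SS]]]⇒[[[SSS]]]⇒[[[[S]SS]]]⇒[[[[[]]SS]]]⇒[[[[[]][]S]]]⇒[[[[[]][][]]]]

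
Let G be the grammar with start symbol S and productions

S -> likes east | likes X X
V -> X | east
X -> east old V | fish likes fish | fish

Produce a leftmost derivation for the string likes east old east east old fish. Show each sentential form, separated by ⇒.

S ⇒ likes X X   [S -> likes X X]
likes X X ⇒ likes east old V X   [X -> east old V]
likes east old V X ⇒ likes east old east X   [V -> east]
likes east old east X ⇒ likes east old east east old V   [X -> east old V]
likes east old east east old V ⇒ likes east old east east old X   [V -> X]
likes east old east east old X ⇒ likes east old east east old fish   [X -> fish]

S ⇒ likes X X ⇒ likes east old V X ⇒ likes east old east X ⇒ likes east old east east old V ⇒ likes east old east east old X ⇒ likes east old east east old fish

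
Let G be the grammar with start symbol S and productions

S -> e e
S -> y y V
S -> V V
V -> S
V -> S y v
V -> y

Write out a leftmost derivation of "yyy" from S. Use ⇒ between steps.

S⇒VV⇒SV⇒VVV⇒yVV⇒yyV⇒yyy

S ⇒ VV   [S -> V V]
VV ⇒ SV   [V -> S]
SV ⇒ VVV   [S -> V V]
VVV ⇒ yVV   [V -> y]
yVV ⇒ yyV   [V -> y]
yyV ⇒ yyy   [V -> y]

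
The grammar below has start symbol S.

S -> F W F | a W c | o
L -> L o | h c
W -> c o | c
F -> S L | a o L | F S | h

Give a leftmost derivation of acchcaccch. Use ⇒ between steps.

S ⇒ FWF   [S -> F W F]
FWF ⇒ FSWF   [F -> F S]
FSWF ⇒ SLSWF   [F -> S L]
SLSWF ⇒ aWcLSWF   [S -> a W c]
aWcLSWF ⇒ accLSWF   [W -> c]
accLSWF ⇒ acchcSWF   [L -> h c]
acchcSWF ⇒ acchcaWcWF   [S -> a W c]
acchcaWcWF ⇒ acchcaccWF   [W -> c]
acchcaccWF ⇒ acchcacccF   [W -> c]
acchcacccF ⇒ acchcaccch   [F -> h]

S⇒FWF⇒FSWF⇒SLSWF⇒aWcLSWF⇒accLSWF⇒acchcSWF⇒acchcaWcWF⇒acchcaccWF⇒acchcacccF⇒acchcaccch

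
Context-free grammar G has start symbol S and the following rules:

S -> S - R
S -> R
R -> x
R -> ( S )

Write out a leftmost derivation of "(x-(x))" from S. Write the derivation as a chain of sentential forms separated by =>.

S => R   [S -> R]
R => (S)   [R -> ( S )]
(S) => (S-R)   [S -> S - R]
(S-R) => (R-R)   [S -> R]
(R-R) => (x-R)   [R -> x]
(x-R) => (x-(S))   [R -> ( S )]
(x-(S)) => (x-(R))   [S -> R]
(x-(R)) => (x-(x))   [R -> x]

S => R => (S) => (S-R) => (R-R) => (x-R) => (x-(S)) => (x-(R)) => (x-(x))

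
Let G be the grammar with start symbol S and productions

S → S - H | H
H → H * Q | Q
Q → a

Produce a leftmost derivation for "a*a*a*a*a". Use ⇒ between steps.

S ⇒ H   [S → H]
H ⇒ H*Q   [H → H * Q]
H*Q ⇒ H*Q*Q   [H → H * Q]
H*Q*Q ⇒ H*Q*Q*Q   [H → H * Q]
H*Q*Q*Q ⇒ H*Q*Q*Q*Q   [H → H * Q]
H*Q*Q*Q*Q ⇒ Q*Q*Q*Q*Q   [H → Q]
Q*Q*Q*Q*Q ⇒ a*Q*Q*Q*Q   [Q → a]
a*Q*Q*Q*Q ⇒ a*a*Q*Q*Q   [Q → a]
a*a*Q*Q*Q ⇒ a*a*a*Q*Q   [Q → a]
a*a*a*Q*Q ⇒ a*a*a*a*Q   [Q → a]
a*a*a*a*Q ⇒ a*a*a*a*a   [Q → a]

S ⇒ H ⇒ H*Q ⇒ H*Q*Q ⇒ H*Q*Q*Q ⇒ H*Q*Q*Q*Q ⇒ Q*Q*Q*Q*Q ⇒ a*Q*Q*Q*Q ⇒ a*a*Q*Q*Q ⇒ a*a*a*Q*Q ⇒ a*a*a*a*Q ⇒ a*a*a*a*a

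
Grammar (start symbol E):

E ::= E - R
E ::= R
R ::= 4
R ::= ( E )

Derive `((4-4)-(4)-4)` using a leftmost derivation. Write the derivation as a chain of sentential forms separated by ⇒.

E⇒R⇒(E)⇒(E-R)⇒(E-R-R)⇒(R-R-R)⇒((E)-R-R)⇒((E-R)-R-R)⇒((R-R)-R-R)⇒((4-R)-R-R)⇒((4-4)-R-R)⇒((4-4)-(E)-R)⇒((4-4)-(R)-R)⇒((4-4)-(4)-R)⇒((4-4)-(4)-4)

E ⇒ R   [E ::= R]
R ⇒ (E)   [R ::= ( E )]
(E) ⇒ (E-R)   [E ::= E - R]
(E-R) ⇒ (E-R-R)   [E ::= E - R]
(E-R-R) ⇒ (R-R-R)   [E ::= R]
(R-R-R) ⇒ ((E)-R-R)   [R ::= ( E )]
((E)-R-R) ⇒ ((E-R)-R-R)   [E ::= E - R]
((E-R)-R-R) ⇒ ((R-R)-R-R)   [E ::= R]
((R-R)-R-R) ⇒ ((4-R)-R-R)   [R ::= 4]
((4-R)-R-R) ⇒ ((4-4)-R-R)   [R ::= 4]
((4-4)-R-R) ⇒ ((4-4)-(E)-R)   [R ::= ( E )]
((4-4)-(E)-R) ⇒ ((4-4)-(R)-R)   [E ::= R]
((4-4)-(R)-R) ⇒ ((4-4)-(4)-R)   [R ::= 4]
((4-4)-(4)-R) ⇒ ((4-4)-(4)-4)   [R ::= 4]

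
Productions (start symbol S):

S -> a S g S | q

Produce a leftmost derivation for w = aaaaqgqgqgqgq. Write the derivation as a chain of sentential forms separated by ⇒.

S ⇒ aSgS ⇒ aaSgSgS ⇒ aaaSgSgSgS ⇒ aaaaSgSgSgSgS ⇒ aaaaqgSgSgSgS ⇒ aaaaqgqgSgSgS ⇒ aaaaqgqgqgSgS ⇒ aaaaqgqgqgqgS ⇒ aaaaqgqgqgqgq

S ⇒ aSgS   [S -> a S g S]
aSgS ⇒ aaSgSgS   [S -> a S g S]
aaSgSgS ⇒ aaaSgSgSgS   [S -> a S g S]
aaaSgSgSgS ⇒ aaaaSgSgSgSgS   [S -> a S g S]
aaaaSgSgSgSgS ⇒ aaaaqgSgSgSgS   [S -> q]
aaaaqgSgSgSgS ⇒ aaaaqgqgSgSgS   [S -> q]
aaaaqgqgSgSgS ⇒ aaaaqgqgqgSgS   [S -> q]
aaaaqgqgqgSgS ⇒ aaaaqgqgqgqgS   [S -> q]
aaaaqgqgqgqgS ⇒ aaaaqgqgqgqgq   [S -> q]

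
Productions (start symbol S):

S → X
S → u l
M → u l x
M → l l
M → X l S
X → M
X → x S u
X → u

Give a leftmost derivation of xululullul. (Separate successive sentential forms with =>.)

S => X => M => XlS => MlS => XlSlS => xSulSlS => xululSlS => xululullS => xululullul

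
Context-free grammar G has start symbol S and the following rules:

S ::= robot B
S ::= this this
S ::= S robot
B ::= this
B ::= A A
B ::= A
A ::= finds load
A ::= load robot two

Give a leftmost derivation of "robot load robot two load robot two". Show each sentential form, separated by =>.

S => robot B => robot A A => robot load robot two A => robot load robot two load robot two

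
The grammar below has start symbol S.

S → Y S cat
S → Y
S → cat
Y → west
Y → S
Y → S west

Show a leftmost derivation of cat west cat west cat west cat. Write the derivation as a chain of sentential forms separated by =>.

S => Y S cat => S west S cat => Y S cat west S cat => S S cat west S cat => cat S cat west S cat => cat Y cat west S cat => cat west cat west S cat => cat west cat west Y cat => cat west cat west S west cat => cat west cat west cat west cat

S => Y S cat   [S → Y S cat]
Y S cat => S west S cat   [Y → S west]
S west S cat => Y S cat west S cat   [S → Y S cat]
Y S cat west S cat => S S cat west S cat   [Y → S]
S S cat west S cat => cat S cat west S cat   [S → cat]
cat S cat west S cat => cat Y cat west S cat   [S → Y]
cat Y cat west S cat => cat west cat west S cat   [Y → west]
cat west cat west S cat => cat west cat west Y cat   [S → Y]
cat west cat west Y cat => cat west cat west S west cat   [Y → S west]
cat west cat west S west cat => cat west cat west cat west cat   [S → cat]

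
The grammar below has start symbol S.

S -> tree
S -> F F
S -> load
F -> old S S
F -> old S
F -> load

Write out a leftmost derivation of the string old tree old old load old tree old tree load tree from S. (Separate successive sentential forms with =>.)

S => F F   [S -> F F]
F F => old S F   [F -> old S]
old S F => old tree F   [S -> tree]
old tree F => old tree old S S   [F -> old S S]
old tree old S S => old tree old F F S   [S -> F F]
old tree old F F S => old tree old old S F S   [F -> old S]
old tree old old S F S => old tree old old F F F S   [S -> F F]
old tree old old F F F S => old tree old old load F F S   [F -> load]
old tree old old load F F S => old tree old old load old S F S   [F -> old S]
old tree old old load old S F S => old tree old old load old tree F S   [S -> tree]
old tree old old load old tree F S => old tree old old load old tree old S S S   [F -> old S S]
old tree old old load old tree old S S S => old tree old old load old tree old tree S S   [S -> tree]
old tree old old load old tree old tree S S => old tree old old load old tree old tree load S   [S -> load]
old tree old old load old tree old tree load S => old tree old old load old tree old tree load tree   [S -> tree]

S => F F => old S F => old tree F => old tree old S S => old tree old F F S => old tree old old S F S => old tree old old F F F S => old tree old old load F F S => old tree old old load old S F S => old tree old old load old tree F S => old tree old old load old tree old S S S => old tree old old load old tree old tree S S => old tree old old load old tree old tree load S => old tree old old load old tree old tree load tree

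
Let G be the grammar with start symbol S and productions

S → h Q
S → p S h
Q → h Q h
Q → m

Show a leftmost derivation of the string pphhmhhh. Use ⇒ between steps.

S ⇒ pSh   [S → p S h]
pSh ⇒ ppShh   [S → p S h]
ppShh ⇒ pphQhh   [S → h Q]
pphQhh ⇒ pphhQhhh   [Q → h Q h]
pphhQhhh ⇒ pphhmhhh   [Q → m]

S ⇒ pSh ⇒ ppShh ⇒ pphQhh ⇒ pphhQhhh ⇒ pphhmhhh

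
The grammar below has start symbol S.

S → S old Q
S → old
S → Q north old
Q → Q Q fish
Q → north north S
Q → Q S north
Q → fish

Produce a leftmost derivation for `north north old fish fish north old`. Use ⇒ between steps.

S ⇒ Q north old ⇒ Q Q fish north old ⇒ north north S Q fish north old ⇒ north north old Q fish north old ⇒ north north old fish fish north old

S ⇒ Q north old   [S → Q north old]
Q north old ⇒ Q Q fish north old   [Q → Q Q fish]
Q Q fish north old ⇒ north north S Q fish north old   [Q → north north S]
north north S Q fish north old ⇒ north north old Q fish north old   [S → old]
north north old Q fish north old ⇒ north north old fish fish north old   [Q → fish]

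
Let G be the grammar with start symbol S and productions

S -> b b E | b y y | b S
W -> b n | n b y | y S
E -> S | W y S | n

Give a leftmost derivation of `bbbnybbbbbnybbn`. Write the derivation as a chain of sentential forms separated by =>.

S => bbE => bbWyS => bbbnyS => bbbnybbE => bbbnybbS => bbbnybbbbE => bbbnybbbbWyS => bbbnybbbbbnyS => bbbnybbbbbnybbE => bbbnybbbbbnybbn

S => bbE   [S -> b b E]
bbE => bbWyS   [E -> W y S]
bbWyS => bbbnyS   [W -> b n]
bbbnyS => bbbnybbE   [S -> b b E]
bbbnybbE => bbbnybbS   [E -> S]
bbbnybbS => bbbnybbbbE   [S -> b b E]
bbbnybbbbE => bbbnybbbbWyS   [E -> W y S]
bbbnybbbbWyS => bbbnybbbbbnyS   [W -> b n]
bbbnybbbbbnyS => bbbnybbbbbnybbE   [S -> b b E]
bbbnybbbbbnybbE => bbbnybbbbbnybbn   [E -> n]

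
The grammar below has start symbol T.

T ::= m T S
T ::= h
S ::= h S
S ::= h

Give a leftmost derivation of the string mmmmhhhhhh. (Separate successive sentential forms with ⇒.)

T ⇒ mTS ⇒ mmTSS ⇒ mmmTSSS ⇒ mmmmTSSSS ⇒ mmmmhSSSS ⇒ mmmmhhSSS ⇒ mmmmhhhSSS ⇒ mmmmhhhhSS ⇒ mmmmhhhhhS ⇒ mmmmhhhhhh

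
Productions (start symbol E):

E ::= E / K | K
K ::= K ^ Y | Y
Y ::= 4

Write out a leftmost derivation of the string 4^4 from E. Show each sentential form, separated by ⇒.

E ⇒ K   [E ::= K]
K ⇒ K^Y   [K ::= K ^ Y]
K^Y ⇒ Y^Y   [K ::= Y]
Y^Y ⇒ 4^Y   [Y ::= 4]
4^Y ⇒ 4^4   [Y ::= 4]

E ⇒ K ⇒ K^Y ⇒ Y^Y ⇒ 4^Y ⇒ 4^4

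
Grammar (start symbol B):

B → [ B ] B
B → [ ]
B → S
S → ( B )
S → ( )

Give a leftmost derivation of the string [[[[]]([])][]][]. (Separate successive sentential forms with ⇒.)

B ⇒ [B]B ⇒ [[B]B]B ⇒ [[[B]B]B]B ⇒ [[[[]]B]B]B ⇒ [[[[]]S]B]B ⇒ [[[[]](B)]B]B ⇒ [[[[]]([])]B]B ⇒ [[[[]]([])][]]B ⇒ [[[[]]([])][]][]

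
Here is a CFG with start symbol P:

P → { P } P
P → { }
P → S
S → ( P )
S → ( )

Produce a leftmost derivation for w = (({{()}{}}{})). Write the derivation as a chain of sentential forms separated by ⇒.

P⇒S⇒(P)⇒(S)⇒((P))⇒(({P}P))⇒(({{P}P}P))⇒(({{S}P}P))⇒(({{()}P}P))⇒(({{()}{}}P))⇒(({{()}{}}{}))

P ⇒ S   [P → S]
S ⇒ (P)   [S → ( P )]
(P) ⇒ (S)   [P → S]
(S) ⇒ ((P))   [S → ( P )]
((P)) ⇒ (({P}P))   [P → { P } P]
(({P}P)) ⇒ (({{P}P}P))   [P → { P } P]
(({{P}P}P)) ⇒ (({{S}P}P))   [P → S]
(({{S}P}P)) ⇒ (({{()}P}P))   [S → ( )]
(({{()}P}P)) ⇒ (({{()}{}}P))   [P → { }]
(({{()}{}}P)) ⇒ (({{()}{}}{}))   [P → { }]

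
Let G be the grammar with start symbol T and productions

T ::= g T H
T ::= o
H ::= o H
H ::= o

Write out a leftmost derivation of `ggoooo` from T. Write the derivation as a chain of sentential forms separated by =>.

T=>gTH=>ggTHH=>ggoHH=>ggooHH=>ggoooH=>ggoooo

T => gTH   [T ::= g T H]
gTH => ggTHH   [T ::= g T H]
ggTHH => ggoHH   [T ::= o]
ggoHH => ggooHH   [H ::= o H]
ggooHH => ggoooH   [H ::= o]
ggoooH => ggoooo   [H ::= o]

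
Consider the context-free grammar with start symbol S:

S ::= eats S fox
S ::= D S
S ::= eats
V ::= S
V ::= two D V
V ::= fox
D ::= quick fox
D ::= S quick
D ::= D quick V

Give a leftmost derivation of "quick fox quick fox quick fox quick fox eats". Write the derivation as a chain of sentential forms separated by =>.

S => D S => D quick V S => D quick V quick V S => D quick V quick V quick V S => quick fox quick V quick V quick V S => quick fox quick fox quick V quick V S => quick fox quick fox quick fox quick V S => quick fox quick fox quick fox quick fox S => quick fox quick fox quick fox quick fox eats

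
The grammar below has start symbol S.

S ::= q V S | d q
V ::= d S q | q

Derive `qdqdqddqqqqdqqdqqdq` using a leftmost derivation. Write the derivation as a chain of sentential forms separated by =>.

S => qVS => qdSqS => qdqVSqS => qdqdSqSqS => qdqdqVSqSqS => qdqdqdSqSqSqS => qdqdqddqqSqSqS => qdqdqddqqqVSqSqS => qdqdqddqqqqSqSqS => qdqdqddqqqqdqqSqS => qdqdqddqqqqdqqdqqS => qdqdqddqqqqdqqdqqdq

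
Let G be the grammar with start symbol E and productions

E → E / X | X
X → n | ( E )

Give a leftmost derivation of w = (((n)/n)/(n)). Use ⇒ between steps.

E⇒X⇒(E)⇒(E/X)⇒(X/X)⇒((E)/X)⇒((E/X)/X)⇒((X/X)/X)⇒(((E)/X)/X)⇒(((X)/X)/X)⇒(((n)/X)/X)⇒(((n)/n)/X)⇒(((n)/n)/(E))⇒(((n)/n)/(X))⇒(((n)/n)/(n))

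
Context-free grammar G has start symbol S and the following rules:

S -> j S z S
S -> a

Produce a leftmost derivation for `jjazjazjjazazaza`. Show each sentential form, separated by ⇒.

S ⇒ jSzS ⇒ jjSzSzS ⇒ jjazSzS ⇒ jjazjSzSzS ⇒ jjazjazSzS ⇒ jjazjazjSzSzS ⇒ jjazjazjjSzSzSzS ⇒ jjazjazjjazSzSzS ⇒ jjazjazjjazazSzS ⇒ jjazjazjjazazazS ⇒ jjazjazjjazazaza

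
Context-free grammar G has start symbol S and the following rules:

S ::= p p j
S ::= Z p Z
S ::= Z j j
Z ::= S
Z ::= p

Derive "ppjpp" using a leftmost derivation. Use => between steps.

S => ZpZ => SpZ => ppjpZ => ppjpp

S => ZpZ   [S ::= Z p Z]
ZpZ => SpZ   [Z ::= S]
SpZ => ppjpZ   [S ::= p p j]
ppjpZ => ppjpp   [Z ::= p]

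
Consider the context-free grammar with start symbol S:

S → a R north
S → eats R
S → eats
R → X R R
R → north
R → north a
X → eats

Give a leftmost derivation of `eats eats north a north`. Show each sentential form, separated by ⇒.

S ⇒ eats R ⇒ eats X R R ⇒ eats eats R R ⇒ eats eats north a R ⇒ eats eats north a north

S ⇒ eats R   [S → eats R]
eats R ⇒ eats X R R   [R → X R R]
eats X R R ⇒ eats eats R R   [X → eats]
eats eats R R ⇒ eats eats north a R   [R → north a]
eats eats north a R ⇒ eats eats north a north   [R → north]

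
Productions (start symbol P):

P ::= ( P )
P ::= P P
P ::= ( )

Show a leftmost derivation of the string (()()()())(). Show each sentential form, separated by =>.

P => PP   [P ::= P P]
PP => (P)P   [P ::= ( P )]
(P)P => (PP)P   [P ::= P P]
(PP)P => (PPP)P   [P ::= P P]
(PPP)P => (PPPP)P   [P ::= P P]
(PPPP)P => (()PPP)P   [P ::= ( )]
(()PPP)P => (()()PP)P   [P ::= ( )]
(()()PP)P => (()()()P)P   [P ::= ( )]
(()()()P)P => (()()()())P   [P ::= ( )]
(()()()())P => (()()()())()   [P ::= ( )]

P=>PP=>(P)P=>(PP)P=>(PPP)P=>(PPPP)P=>(()PPP)P=>(()()PP)P=>(()()()P)P=>(()()()())P=>(()()()())()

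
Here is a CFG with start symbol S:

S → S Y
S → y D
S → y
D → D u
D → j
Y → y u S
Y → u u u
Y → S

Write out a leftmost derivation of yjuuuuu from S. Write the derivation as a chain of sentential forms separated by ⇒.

S ⇒ yD   [S → y D]
yD ⇒ yDu   [D → D u]
yDu ⇒ yDuu   [D → D u]
yDuu ⇒ yDuuu   [D → D u]
yDuuu ⇒ yDuuuu   [D → D u]
yDuuuu ⇒ yDuuuuu   [D → D u]
yDuuuuu ⇒ yjuuuuu   [D → j]

S ⇒ yD ⇒ yDu ⇒ yDuu ⇒ yDuuu ⇒ yDuuuu ⇒ yDuuuuu ⇒ yjuuuuu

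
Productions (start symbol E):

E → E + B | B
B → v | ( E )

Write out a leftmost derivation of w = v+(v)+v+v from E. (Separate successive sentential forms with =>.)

E => E+B => E+B+B => E+B+B+B => B+B+B+B => v+B+B+B => v+(E)+B+B => v+(B)+B+B => v+(v)+B+B => v+(v)+v+B => v+(v)+v+v

E => E+B   [E → E + B]
E+B => E+B+B   [E → E + B]
E+B+B => E+B+B+B   [E → E + B]
E+B+B+B => B+B+B+B   [E → B]
B+B+B+B => v+B+B+B   [B → v]
v+B+B+B => v+(E)+B+B   [B → ( E )]
v+(E)+B+B => v+(B)+B+B   [E → B]
v+(B)+B+B => v+(v)+B+B   [B → v]
v+(v)+B+B => v+(v)+v+B   [B → v]
v+(v)+v+B => v+(v)+v+v   [B → v]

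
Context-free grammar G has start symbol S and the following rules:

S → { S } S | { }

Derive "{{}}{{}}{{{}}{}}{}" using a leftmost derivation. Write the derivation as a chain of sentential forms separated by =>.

S => {S}S   [S → { S } S]
{S}S => {{}}S   [S → { }]
{{}}S => {{}}{S}S   [S → { S } S]
{{}}{S}S => {{}}{{}}S   [S → { }]
{{}}{{}}S => {{}}{{}}{S}S   [S → { S } S]
{{}}{{}}{S}S => {{}}{{}}{{S}S}S   [S → { S } S]
{{}}{{}}{{S}S}S => {{}}{{}}{{{}}S}S   [S → { }]
{{}}{{}}{{{}}S}S => {{}}{{}}{{{}}{}}S   [S → { }]
{{}}{{}}{{{}}{}}S => {{}}{{}}{{{}}{}}{}   [S → { }]

S => {S}S => {{}}S => {{}}{S}S => {{}}{{}}S => {{}}{{}}{S}S => {{}}{{}}{{S}S}S => {{}}{{}}{{{}}S}S => {{}}{{}}{{{}}{}}S => {{}}{{}}{{{}}{}}{}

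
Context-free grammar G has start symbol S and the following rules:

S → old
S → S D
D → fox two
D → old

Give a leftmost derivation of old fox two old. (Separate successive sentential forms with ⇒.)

S ⇒ S D ⇒ S D D ⇒ old D D ⇒ old fox two D ⇒ old fox two old

S ⇒ S D   [S → S D]
S D ⇒ S D D   [S → S D]
S D D ⇒ old D D   [S → old]
old D D ⇒ old fox two D   [D → fox two]
old fox two D ⇒ old fox two old   [D → old]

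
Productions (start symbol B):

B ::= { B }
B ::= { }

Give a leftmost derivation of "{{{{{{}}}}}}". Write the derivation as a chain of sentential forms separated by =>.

B=>{B}=>{{B}}=>{{{B}}}=>{{{{B}}}}=>{{{{{B}}}}}=>{{{{{{}}}}}}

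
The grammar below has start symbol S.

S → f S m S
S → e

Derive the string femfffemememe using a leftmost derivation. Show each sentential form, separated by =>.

S => fSmS => femS => femfSmS => femffSmSmS => femfffSmSmSmS => femfffemSmSmS => femfffememSmS => femfffemememS => femfffemememe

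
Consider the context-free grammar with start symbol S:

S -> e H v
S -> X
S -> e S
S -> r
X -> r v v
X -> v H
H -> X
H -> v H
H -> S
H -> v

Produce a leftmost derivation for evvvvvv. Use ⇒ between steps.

S ⇒ eHv ⇒ evHv ⇒ evvHv ⇒ evvXv ⇒ evvvHv ⇒ evvvSv ⇒ evvvXv ⇒ evvvvHv ⇒ evvvvvv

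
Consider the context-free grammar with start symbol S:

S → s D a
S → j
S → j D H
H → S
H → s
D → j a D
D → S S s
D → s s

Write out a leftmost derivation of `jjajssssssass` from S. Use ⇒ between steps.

S ⇒ jDH   [S → j D H]
jDH ⇒ jjaDH   [D → j a D]
jjaDH ⇒ jjaSSsH   [D → S S s]
jjaSSsH ⇒ jjajDHSsH   [S → j D H]
jjajDHSsH ⇒ jjajssHSsH   [D → s s]
jjajssHSsH ⇒ jjajsssSsH   [H → s]
jjajsssSsH ⇒ jjajssssDasH   [S → s D a]
jjajssssDasH ⇒ jjajssssssasH   [D → s s]
jjajssssssasH ⇒ jjajssssssass   [H → s]

S ⇒ jDH ⇒ jjaDH ⇒ jjaSSsH ⇒ jjajDHSsH ⇒ jjajssHSsH ⇒ jjajsssSsH ⇒ jjajssssDasH ⇒ jjajssssssasH ⇒ jjajssssssass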